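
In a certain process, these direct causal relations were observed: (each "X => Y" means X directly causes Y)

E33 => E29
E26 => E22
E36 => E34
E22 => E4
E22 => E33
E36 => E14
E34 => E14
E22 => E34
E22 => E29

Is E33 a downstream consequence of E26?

Yes

There is a causal chain: E26 → E22 → E33.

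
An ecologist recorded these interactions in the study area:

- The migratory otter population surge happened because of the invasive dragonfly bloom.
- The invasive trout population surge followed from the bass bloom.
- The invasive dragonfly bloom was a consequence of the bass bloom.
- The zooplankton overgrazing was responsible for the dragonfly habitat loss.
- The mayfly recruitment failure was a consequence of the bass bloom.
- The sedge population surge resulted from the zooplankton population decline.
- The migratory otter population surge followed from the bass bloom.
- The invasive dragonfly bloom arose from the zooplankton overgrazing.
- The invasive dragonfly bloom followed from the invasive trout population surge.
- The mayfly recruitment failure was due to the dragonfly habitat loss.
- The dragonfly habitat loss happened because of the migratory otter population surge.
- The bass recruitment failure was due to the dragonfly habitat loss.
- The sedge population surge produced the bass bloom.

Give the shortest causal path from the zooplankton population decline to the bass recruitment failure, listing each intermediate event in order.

the zooplankton population decline → the sedge population surge
the sedge population surge → the bass bloom
the bass bloom → the migratory otter population surge
the migratory otter population surge → the dragonfly habitat loss
the dragonfly habitat loss → the bass recruitment failure
Length: 5 steps.

the zooplankton population decline → the sedge population surge → the bass bloom → the migratory otter population surge → the dragonfly habitat loss → the bass recruitment failure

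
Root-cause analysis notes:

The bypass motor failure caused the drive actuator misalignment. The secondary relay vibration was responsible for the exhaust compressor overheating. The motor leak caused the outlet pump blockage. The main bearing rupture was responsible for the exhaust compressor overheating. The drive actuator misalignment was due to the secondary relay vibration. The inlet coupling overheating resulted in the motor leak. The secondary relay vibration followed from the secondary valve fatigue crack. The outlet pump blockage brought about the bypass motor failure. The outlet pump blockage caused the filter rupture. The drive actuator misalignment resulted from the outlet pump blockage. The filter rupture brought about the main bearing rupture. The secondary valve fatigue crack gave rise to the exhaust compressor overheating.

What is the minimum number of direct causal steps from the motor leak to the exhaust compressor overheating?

4

Shortest chain: the motor leak → the outlet pump blockage → the filter rupture → the main bearing rupture → the exhaust compressor overheating.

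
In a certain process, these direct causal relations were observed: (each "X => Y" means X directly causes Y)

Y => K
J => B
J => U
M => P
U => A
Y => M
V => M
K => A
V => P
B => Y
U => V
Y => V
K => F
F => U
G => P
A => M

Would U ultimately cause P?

There is a causal chain: U → V → P.

Yes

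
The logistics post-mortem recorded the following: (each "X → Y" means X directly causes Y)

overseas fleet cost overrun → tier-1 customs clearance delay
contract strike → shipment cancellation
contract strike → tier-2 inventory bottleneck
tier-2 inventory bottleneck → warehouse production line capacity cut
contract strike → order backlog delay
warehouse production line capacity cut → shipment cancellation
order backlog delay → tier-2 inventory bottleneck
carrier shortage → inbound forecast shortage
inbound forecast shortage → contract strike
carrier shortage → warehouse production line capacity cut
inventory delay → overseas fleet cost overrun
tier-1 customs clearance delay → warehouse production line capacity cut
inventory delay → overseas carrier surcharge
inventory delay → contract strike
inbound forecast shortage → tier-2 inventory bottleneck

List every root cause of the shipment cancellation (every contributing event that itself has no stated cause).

Tracing upstream from the shipment cancellation: the shipment cancellation ← the contract strike ← the inventory delay.
A separate upstream branch: the shipment cancellation ← the warehouse production line capacity cut ← the carrier shortage.
Each of those chain origins has no stated cause.

the carrier shortage, the inventory delay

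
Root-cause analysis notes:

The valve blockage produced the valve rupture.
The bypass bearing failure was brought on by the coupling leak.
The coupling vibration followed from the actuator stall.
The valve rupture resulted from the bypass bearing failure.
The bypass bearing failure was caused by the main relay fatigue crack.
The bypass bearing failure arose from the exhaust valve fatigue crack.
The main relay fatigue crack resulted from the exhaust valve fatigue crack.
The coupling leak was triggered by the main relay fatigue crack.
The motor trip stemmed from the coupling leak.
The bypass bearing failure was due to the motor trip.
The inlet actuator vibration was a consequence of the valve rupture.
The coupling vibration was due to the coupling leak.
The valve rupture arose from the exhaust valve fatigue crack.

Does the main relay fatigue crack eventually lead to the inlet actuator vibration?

There is a causal chain: the main relay fatigue crack → the bypass bearing failure → the valve rupture → the inlet actuator vibration.

Yes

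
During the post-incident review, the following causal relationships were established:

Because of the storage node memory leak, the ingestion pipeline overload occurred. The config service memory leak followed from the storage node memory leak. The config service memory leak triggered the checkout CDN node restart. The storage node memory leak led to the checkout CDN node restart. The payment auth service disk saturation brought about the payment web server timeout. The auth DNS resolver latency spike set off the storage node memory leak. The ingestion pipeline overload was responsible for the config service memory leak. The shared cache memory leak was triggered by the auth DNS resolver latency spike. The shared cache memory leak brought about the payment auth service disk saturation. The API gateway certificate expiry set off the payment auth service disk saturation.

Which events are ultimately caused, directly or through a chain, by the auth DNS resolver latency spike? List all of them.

the checkout CDN node restart, the config service memory leak, the ingestion pipeline overload, the payment auth service disk saturation, the payment web server timeout, the shared cache memory leak, the storage node memory leak

Direct effects: the shared cache memory leak, the storage node memory leak.
2 steps out: the payment auth service disk saturation, the ingestion pipeline overload, the config service memory leak, the checkout CDN node restart.
3 steps out: the payment web server timeout.
Not reachable from it: the API gateway certificate expiry.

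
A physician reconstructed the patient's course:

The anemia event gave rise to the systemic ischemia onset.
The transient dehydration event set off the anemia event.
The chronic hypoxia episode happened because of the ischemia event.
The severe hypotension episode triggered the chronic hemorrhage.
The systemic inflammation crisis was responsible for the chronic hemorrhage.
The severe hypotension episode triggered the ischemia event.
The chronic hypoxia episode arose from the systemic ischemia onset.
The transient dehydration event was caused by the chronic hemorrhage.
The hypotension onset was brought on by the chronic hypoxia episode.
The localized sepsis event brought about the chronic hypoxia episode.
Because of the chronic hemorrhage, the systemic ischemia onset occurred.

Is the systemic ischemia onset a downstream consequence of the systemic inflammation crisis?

Yes

There is a causal chain: the systemic inflammation crisis → the chronic hemorrhage → the systemic ischemia onset.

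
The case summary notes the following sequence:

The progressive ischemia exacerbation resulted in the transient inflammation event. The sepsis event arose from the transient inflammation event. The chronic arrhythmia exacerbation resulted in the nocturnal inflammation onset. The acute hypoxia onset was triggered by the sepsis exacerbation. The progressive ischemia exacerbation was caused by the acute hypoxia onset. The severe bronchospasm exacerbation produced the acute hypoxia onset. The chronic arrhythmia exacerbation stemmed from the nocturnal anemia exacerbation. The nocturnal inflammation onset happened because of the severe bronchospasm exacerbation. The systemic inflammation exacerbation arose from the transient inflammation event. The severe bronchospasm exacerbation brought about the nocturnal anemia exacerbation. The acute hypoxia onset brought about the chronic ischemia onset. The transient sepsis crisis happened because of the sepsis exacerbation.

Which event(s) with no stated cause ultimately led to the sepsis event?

Tracing upstream from the sepsis event: the sepsis event ← the transient inflammation event ← the progressive ischemia exacerbation ← the acute hypoxia onset ← the severe bronchospasm exacerbation.
A separate upstream branch: the sepsis event ← the transient inflammation event ← the progressive ischemia exacerbation ← the acute hypoxia onset ← the sepsis exacerbation.
Each of those chain origins has no stated cause.

the sepsis exacerbation, the severe bronchospasm exacerbation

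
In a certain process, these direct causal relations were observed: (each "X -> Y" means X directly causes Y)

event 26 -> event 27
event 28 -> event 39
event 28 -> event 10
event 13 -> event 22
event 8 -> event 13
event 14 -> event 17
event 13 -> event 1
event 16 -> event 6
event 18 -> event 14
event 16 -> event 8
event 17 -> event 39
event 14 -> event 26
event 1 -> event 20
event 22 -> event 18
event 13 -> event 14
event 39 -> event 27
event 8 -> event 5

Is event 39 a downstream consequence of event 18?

Yes

There is a causal chain: event 18 → event 14 → event 17 → event 39.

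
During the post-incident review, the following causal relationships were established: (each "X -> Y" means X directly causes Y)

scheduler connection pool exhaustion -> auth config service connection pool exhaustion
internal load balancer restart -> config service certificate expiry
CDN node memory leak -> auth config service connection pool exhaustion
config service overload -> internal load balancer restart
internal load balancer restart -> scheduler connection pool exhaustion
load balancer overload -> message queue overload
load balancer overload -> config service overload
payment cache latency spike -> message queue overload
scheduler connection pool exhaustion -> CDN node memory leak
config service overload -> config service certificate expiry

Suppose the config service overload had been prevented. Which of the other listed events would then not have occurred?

the CDN node memory leak, the auth config service connection pool exhaustion, the config service certificate expiry, the internal load balancer restart, the scheduler connection pool exhaustion

Downstream of the config service overload: the internal load balancer restart, the scheduler connection pool exhaustion, the config service certificate expiry, the CDN node memory leak, the auth config service connection pool exhaustion.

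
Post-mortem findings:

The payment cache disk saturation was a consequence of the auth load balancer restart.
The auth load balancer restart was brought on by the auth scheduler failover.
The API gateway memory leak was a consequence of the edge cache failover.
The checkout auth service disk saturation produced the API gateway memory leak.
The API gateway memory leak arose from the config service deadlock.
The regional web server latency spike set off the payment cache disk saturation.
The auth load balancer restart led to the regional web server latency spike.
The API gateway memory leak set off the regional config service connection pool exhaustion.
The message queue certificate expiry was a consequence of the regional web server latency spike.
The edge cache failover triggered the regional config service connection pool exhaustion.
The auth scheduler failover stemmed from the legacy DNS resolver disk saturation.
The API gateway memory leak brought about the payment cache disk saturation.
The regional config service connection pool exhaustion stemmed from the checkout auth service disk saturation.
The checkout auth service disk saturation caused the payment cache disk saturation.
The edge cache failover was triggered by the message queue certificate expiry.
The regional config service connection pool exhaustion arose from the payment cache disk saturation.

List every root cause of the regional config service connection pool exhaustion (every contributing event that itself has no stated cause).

Tracing upstream from the regional config service connection pool exhaustion: the regional config service connection pool exhaustion ← the checkout auth service disk saturation.
A separate upstream branch: the regional config service connection pool exhaustion ← the payment cache disk saturation ← the auth load balancer restart ← the auth scheduler failover ← the legacy DNS resolver disk saturation.
A separate upstream branch: the regional config service connection pool exhaustion ← the API gateway memory leak ← the config service deadlock.
Each of those chain origins has no stated cause.

the checkout auth service disk saturation, the config service deadlock, the legacy DNS resolver disk saturation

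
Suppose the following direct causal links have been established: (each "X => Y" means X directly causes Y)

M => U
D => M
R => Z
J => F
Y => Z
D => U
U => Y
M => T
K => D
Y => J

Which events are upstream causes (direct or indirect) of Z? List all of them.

D, K, M, R, U, Y

Immediate causes of Z: Y, R.
Further upstream: K, D, M, U.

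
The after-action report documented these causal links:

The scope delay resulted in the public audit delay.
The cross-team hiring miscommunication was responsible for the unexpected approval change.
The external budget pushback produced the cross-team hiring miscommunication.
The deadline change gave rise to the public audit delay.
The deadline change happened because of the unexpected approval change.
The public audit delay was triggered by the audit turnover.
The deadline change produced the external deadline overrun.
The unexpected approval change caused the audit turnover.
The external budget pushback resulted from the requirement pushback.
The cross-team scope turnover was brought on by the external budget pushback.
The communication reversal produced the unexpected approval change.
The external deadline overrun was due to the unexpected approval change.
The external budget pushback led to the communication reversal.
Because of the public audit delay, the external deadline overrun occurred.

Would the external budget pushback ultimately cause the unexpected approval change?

Yes

There is a causal chain: the external budget pushback → the cross-team hiring miscommunication → the unexpected approval change.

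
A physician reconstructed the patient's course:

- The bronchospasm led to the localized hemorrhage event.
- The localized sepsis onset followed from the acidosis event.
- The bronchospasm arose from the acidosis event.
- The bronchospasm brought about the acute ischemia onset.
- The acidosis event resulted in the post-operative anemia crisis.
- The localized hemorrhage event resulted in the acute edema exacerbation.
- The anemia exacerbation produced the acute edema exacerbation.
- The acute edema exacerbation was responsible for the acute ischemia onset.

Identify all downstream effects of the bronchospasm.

Direct effects: the localized hemorrhage event, the acute ischemia onset.
2 steps out: the acute edema exacerbation.
Not reachable from it: the acidosis event, the post-operative anemia crisis, the localized sepsis onset, the anemia exacerbation.

the acute edema exacerbation, the acute ischemia onset, the localized hemorrhage event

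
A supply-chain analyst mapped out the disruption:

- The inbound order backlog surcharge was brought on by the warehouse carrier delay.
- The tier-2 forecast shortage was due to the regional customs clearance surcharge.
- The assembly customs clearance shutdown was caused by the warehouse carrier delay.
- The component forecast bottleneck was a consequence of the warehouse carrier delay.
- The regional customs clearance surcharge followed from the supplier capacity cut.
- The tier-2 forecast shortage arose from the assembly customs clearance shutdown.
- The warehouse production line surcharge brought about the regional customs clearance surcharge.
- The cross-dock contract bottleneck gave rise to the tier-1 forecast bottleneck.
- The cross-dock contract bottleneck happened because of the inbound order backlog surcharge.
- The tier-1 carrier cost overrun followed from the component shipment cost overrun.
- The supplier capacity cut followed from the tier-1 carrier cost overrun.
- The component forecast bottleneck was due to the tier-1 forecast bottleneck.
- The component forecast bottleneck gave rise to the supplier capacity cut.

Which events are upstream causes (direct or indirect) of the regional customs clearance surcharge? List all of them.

the component forecast bottleneck, the component shipment cost overrun, the cross-dock contract bottleneck, the inbound order backlog surcharge, the supplier capacity cut, the tier-1 carrier cost overrun, the tier-1 forecast bottleneck, the warehouse carrier delay, the warehouse production line surcharge

Immediate causes of the regional customs clearance surcharge: the warehouse production line surcharge, the supplier capacity cut.
Further upstream: the warehouse carrier delay, the inbound order backlog surcharge, the cross-dock contract bottleneck, the component shipment cost overrun, the tier-1 carrier cost overrun, the tier-1 forecast bottleneck, the component forecast bottleneck.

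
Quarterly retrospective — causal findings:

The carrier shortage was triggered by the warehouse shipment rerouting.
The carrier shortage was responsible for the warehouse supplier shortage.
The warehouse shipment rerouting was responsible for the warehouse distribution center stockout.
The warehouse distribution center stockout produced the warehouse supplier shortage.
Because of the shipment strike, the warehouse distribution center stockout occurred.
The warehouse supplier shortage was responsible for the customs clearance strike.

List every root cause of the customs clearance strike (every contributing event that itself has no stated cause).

Tracing upstream from the customs clearance strike: the customs clearance strike ← the warehouse supplier shortage ← the carrier shortage ← the warehouse shipment rerouting.
A separate upstream branch: the customs clearance strike ← the warehouse supplier shortage ← the warehouse distribution center stockout ← the shipment strike.
Each of those chain origins has no stated cause.

the shipment strike, the warehouse shipment rerouting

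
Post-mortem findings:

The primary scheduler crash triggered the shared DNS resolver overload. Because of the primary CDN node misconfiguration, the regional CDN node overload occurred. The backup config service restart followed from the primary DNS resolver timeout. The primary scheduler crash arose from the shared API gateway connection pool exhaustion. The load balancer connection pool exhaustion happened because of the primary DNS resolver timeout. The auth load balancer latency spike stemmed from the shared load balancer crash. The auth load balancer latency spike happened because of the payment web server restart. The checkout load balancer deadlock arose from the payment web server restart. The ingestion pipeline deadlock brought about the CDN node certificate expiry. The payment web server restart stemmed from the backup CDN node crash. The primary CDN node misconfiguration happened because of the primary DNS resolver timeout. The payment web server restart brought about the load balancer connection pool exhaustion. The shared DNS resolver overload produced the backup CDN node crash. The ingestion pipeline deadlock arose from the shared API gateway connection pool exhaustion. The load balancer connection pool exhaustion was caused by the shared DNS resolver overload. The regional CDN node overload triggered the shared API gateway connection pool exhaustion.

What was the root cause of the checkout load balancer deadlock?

Tracing upstream from the checkout load balancer deadlock: the checkout load balancer deadlock ← the payment web server restart ← the backup CDN node crash ← the shared DNS resolver overload ← the primary scheduler crash ← the shared API gateway connection pool exhaustion ← the regional CDN node overload ← the primary CDN node misconfiguration ← the primary DNS resolver timeout.
The primary DNS resolver timeout has no stated cause, so it is the root.

the primary DNS resolver timeout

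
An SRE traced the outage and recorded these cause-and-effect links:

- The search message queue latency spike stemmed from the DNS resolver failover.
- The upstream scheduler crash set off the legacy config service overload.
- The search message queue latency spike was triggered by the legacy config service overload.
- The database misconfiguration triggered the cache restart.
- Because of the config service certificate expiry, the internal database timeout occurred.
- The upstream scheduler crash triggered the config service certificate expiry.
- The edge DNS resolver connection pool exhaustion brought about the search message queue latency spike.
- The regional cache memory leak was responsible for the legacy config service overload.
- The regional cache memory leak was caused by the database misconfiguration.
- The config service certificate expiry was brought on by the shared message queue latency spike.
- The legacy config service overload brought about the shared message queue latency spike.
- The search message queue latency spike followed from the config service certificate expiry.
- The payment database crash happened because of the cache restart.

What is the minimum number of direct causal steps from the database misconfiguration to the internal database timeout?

Shortest chain: the database misconfiguration → the regional cache memory leak → the legacy config service overload → the shared message queue latency spike → the config service certificate expiry → the internal database timeout.

5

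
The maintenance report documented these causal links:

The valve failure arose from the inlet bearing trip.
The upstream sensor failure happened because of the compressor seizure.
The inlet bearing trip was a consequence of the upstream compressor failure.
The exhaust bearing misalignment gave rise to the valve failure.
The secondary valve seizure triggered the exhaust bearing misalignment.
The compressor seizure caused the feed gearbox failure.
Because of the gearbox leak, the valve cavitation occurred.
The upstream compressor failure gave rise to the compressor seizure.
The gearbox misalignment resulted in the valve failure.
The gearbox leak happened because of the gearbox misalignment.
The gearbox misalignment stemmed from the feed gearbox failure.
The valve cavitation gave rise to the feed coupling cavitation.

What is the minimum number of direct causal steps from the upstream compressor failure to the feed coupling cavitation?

Shortest chain: the upstream compressor failure → the compressor seizure → the feed gearbox failure → the gearbox misalignment → the gearbox leak → the valve cavitation → the feed coupling cavitation.

6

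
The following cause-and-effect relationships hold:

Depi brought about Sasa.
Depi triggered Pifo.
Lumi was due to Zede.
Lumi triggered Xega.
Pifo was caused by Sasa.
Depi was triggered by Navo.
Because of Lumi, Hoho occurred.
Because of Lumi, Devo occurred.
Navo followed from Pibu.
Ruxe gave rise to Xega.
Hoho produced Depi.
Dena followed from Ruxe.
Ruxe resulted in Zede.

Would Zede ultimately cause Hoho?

Yes

There is a causal chain: Zede → Lumi → Hoho.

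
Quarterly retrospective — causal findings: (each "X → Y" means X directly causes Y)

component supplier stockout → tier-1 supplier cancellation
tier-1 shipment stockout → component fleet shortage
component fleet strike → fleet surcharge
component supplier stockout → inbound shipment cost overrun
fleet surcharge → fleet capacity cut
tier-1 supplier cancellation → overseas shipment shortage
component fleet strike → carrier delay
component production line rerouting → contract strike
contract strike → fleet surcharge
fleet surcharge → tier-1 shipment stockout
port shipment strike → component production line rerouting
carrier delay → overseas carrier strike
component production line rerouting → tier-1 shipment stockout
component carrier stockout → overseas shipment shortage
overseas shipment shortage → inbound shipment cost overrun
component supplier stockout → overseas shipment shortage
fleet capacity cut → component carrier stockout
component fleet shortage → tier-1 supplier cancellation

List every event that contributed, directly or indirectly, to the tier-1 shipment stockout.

Immediate causes of the tier-1 shipment stockout: the component production line rerouting, the fleet surcharge.
Further upstream: the port shipment strike, the contract strike, the component fleet strike.

the component fleet strike, the component production line rerouting, the contract strike, the fleet surcharge, the port shipment strike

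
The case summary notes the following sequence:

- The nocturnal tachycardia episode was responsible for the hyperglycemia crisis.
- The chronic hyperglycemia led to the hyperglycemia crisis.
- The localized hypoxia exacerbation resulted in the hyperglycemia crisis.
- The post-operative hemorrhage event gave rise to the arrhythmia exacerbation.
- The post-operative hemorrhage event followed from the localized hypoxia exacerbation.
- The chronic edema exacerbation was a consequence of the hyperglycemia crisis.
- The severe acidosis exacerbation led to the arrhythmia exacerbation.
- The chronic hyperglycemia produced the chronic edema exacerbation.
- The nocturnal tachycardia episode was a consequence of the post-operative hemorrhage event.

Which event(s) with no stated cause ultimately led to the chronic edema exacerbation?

the chronic hyperglycemia, the localized hypoxia exacerbation

Tracing upstream from the chronic edema exacerbation: the chronic edema exacerbation ← the hyperglycemia crisis ← the localized hypoxia exacerbation.
A separate upstream branch: the chronic edema exacerbation ← the chronic hyperglycemia.
Each of those chain origins has no stated cause.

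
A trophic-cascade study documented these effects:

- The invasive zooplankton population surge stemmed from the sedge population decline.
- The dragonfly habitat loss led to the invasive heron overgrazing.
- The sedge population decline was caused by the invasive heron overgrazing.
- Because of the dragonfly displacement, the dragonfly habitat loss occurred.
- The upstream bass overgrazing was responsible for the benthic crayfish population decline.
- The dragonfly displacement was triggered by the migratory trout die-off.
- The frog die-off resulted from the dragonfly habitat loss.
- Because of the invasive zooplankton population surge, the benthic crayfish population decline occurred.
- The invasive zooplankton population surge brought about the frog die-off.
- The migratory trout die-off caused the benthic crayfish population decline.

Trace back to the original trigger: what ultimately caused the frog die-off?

Tracing upstream from the frog die-off: the frog die-off ← the dragonfly habitat loss ← the dragonfly displacement ← the migratory trout die-off.
The migratory trout die-off has no stated cause, so it is the root.

the migratory trout die-off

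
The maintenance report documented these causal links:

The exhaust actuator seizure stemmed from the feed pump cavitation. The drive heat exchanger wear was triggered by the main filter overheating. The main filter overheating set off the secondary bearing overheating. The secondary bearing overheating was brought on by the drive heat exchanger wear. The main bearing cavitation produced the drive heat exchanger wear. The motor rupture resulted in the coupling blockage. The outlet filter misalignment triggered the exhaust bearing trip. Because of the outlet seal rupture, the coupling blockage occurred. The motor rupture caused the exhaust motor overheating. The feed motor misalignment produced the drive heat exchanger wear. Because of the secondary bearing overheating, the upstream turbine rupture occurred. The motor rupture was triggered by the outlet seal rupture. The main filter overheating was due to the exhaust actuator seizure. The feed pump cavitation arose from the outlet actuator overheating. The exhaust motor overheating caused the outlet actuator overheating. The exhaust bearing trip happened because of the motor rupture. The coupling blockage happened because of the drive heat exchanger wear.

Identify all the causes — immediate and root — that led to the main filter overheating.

Immediate cause of the main filter overheating: the exhaust actuator seizure.
Further upstream: the outlet seal rupture, the motor rupture, the exhaust motor overheating, the outlet actuator overheating, the feed pump cavitation.

the exhaust actuator seizure, the exhaust motor overheating, the feed pump cavitation, the motor rupture, the outlet actuator overheating, the outlet seal rupture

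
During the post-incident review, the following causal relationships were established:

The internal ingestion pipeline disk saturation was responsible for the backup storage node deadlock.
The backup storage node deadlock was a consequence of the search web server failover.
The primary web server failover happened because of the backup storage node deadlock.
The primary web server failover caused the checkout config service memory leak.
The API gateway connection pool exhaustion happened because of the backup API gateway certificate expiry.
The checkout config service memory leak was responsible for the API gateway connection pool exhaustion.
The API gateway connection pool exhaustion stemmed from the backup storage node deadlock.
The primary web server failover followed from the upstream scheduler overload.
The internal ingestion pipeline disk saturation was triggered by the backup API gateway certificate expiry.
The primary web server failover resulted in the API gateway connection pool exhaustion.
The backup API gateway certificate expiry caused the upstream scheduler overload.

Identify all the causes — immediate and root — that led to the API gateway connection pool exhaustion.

the backup API gateway certificate expiry, the backup storage node deadlock, the checkout config service memory leak, the internal ingestion pipeline disk saturation, the primary web server failover, the search web server failover, the upstream scheduler overload

Immediate causes of the API gateway connection pool exhaustion: the backup API gateway certificate expiry, the backup storage node deadlock, the primary web server failover, the checkout config service memory leak.
Further upstream: the upstream scheduler overload, the internal ingestion pipeline disk saturation, the search web server failover.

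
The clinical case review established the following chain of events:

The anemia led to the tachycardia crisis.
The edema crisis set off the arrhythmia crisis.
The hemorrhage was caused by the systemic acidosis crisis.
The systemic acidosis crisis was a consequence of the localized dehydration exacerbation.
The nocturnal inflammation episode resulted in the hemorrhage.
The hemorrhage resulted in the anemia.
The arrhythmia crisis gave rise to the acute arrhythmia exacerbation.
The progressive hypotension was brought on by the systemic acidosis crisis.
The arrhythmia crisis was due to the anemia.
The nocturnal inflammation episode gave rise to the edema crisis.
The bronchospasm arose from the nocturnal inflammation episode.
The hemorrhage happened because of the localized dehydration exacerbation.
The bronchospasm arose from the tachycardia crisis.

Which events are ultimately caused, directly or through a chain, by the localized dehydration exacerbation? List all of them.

Direct effects: the systemic acidosis crisis, the hemorrhage.
2 steps out: the anemia, the progressive hypotension.
3 steps out: the arrhythmia crisis, the tachycardia crisis.
4 steps out: the acute arrhythmia exacerbation, the bronchospasm.
Not reachable from it: the nocturnal inflammation episode, the edema crisis.

the acute arrhythmia exacerbation, the anemia, the arrhythmia crisis, the bronchospasm, the hemorrhage, the progressive hypotension, the systemic acidosis crisis, the tachycardia crisis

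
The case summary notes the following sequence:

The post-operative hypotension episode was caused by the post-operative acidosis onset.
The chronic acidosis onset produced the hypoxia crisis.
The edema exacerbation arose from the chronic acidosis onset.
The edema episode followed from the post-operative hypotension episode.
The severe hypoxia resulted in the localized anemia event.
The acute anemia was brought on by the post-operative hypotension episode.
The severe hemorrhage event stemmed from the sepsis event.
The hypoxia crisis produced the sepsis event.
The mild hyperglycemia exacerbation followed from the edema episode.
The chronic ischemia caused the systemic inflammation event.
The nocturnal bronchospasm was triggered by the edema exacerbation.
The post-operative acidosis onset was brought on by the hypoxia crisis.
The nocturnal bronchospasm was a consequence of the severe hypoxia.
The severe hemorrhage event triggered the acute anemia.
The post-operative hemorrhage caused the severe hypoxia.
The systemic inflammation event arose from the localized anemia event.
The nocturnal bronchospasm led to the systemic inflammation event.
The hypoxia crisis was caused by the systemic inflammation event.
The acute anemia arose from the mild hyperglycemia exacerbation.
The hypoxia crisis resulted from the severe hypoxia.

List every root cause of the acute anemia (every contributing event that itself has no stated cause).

Tracing upstream from the acute anemia: the acute anemia ← the post-operative hypotension episode ← the post-operative acidosis onset ← the hypoxia crisis ← the severe hypoxia ← the post-operative hemorrhage.
A separate upstream branch: the acute anemia ← the post-operative hypotension episode ← the post-operative acidosis onset ← the hypoxia crisis ← the chronic acidosis onset.
A separate upstream branch: the acute anemia ← the post-operative hypotension episode ← the post-operative acidosis onset ← the hypoxia crisis ← the systemic inflammation event ← the chronic ischemia.
Each of those chain origins has no stated cause.

the chronic acidosis onset, the chronic ischemia, the post-operative hemorrhage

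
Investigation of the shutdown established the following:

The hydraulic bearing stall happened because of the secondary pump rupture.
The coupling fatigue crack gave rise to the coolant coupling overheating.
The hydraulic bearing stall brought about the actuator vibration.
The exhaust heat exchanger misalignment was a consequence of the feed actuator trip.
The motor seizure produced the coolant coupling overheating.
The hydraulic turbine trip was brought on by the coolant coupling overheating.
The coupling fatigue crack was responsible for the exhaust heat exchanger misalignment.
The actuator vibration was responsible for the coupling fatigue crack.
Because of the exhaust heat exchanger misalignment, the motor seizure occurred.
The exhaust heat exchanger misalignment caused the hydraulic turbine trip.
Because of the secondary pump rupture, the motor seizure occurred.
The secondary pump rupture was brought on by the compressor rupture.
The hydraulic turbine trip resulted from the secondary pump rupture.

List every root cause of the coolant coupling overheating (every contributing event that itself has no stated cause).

Tracing upstream from the coolant coupling overheating: the coolant coupling overheating ← the motor seizure ← the secondary pump rupture ← the compressor rupture.
A separate upstream branch: the coolant coupling overheating ← the motor seizure ← the exhaust heat exchanger misalignment ← the feed actuator trip.
Each of those chain origins has no stated cause.

the compressor rupture, the feed actuator trip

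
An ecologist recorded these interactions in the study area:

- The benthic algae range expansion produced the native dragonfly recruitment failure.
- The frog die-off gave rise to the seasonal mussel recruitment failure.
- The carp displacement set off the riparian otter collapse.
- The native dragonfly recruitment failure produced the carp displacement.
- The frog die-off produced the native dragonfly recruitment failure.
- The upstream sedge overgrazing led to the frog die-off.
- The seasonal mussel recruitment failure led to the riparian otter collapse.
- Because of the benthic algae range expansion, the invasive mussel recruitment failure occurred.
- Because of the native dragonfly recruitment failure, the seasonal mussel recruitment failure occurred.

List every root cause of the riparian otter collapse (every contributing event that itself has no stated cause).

Tracing upstream from the riparian otter collapse: the riparian otter collapse ← the carp displacement ← the native dragonfly recruitment failure ← the benthic algae range expansion.
A separate upstream branch: the riparian otter collapse ← the seasonal mussel recruitment failure ← the frog die-off ← the upstream sedge overgrazing.
Each of those chain origins has no stated cause.

the benthic algae range expansion, the upstream sedge overgrazing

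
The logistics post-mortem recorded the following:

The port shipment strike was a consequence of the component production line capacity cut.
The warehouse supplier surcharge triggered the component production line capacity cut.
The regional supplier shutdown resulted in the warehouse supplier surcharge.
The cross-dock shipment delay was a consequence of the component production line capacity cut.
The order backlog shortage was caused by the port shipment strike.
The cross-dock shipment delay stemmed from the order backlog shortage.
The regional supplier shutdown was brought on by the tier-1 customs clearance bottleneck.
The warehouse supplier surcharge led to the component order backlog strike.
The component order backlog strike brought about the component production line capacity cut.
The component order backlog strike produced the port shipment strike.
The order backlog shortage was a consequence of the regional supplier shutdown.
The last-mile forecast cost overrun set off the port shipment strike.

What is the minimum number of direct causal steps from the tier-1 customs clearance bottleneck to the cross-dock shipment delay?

Shortest chain: the tier-1 customs clearance bottleneck → the regional supplier shutdown → the order backlog shortage → the cross-dock shipment delay.

3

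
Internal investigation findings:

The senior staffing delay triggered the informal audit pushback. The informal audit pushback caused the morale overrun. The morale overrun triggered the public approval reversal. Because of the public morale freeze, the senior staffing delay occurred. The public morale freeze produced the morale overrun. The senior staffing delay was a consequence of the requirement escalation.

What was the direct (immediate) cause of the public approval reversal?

Upstream contributors include the public morale freeze, the senior staffing delay, the informal audit pushback, the requirement escalation, but only the morale overrun feeds directly into the public approval reversal.

the morale overrun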